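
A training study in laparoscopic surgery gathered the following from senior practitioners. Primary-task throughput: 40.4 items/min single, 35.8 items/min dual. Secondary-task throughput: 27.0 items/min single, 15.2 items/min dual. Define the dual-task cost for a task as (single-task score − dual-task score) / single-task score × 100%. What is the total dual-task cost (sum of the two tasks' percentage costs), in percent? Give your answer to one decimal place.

Primary cost = (40.4 − 35.8) / 40.4 × 100% = 11.3861%.
Secondary cost = (27.0 − 15.2) / 27.0 × 100% = 43.7037%.
Total = 11.3861% + 43.7037% = 55.0898% ≈ 55.1%.

55.1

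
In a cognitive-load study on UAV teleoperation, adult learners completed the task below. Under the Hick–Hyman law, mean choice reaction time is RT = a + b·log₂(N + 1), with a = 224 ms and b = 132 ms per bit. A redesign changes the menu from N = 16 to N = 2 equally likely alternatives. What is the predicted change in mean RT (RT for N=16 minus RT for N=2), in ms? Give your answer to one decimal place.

RT(16) = 224 + 132·log₂(17) = 224 + 132·4.0875 = 763.5500 ms.
RT(2) = 224 + 132·log₂(3) = 224 + 132·1.5850 = 433.2200 ms.
Difference = 763.5500 − 433.2200 = 330.3300 ≈ 330.3 ms.

330.3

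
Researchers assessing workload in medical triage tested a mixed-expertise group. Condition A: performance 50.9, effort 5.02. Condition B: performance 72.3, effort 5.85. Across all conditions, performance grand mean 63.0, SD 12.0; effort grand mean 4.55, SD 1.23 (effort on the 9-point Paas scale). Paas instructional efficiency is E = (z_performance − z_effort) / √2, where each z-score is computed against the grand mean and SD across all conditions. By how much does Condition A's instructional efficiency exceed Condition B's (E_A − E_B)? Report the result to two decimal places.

Condition A: z_P = (50.9 − 63.0)/12.0 = -1.0083; z_E = (5.02 − 4.55)/1.23 = 0.3821; E_A = (-1.0083 − 0.3821)/√2 = -0.9832.
Condition B: z_P = (72.3 − 63.0)/12.0 = 0.7750; z_E = (5.85 − 4.55)/1.23 = 1.0569; E_B = (0.7750 − 1.0569)/√2 = -0.1993.
E_A − E_B = -0.9832 − (-0.1993) = -0.7839 ≈ -0.78.

-0.78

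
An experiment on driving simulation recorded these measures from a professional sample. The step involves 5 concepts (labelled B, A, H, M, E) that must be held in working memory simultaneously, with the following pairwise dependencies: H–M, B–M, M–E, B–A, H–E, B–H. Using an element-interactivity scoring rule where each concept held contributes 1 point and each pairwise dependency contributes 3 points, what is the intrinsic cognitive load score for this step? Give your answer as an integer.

Count of concepts held simultaneously: 5.
Count of pairwise dependencies listed: 6.
Element contribution: 5 × 1 = 5.
Interaction contribution: 6 × 3 = 18.
Intrinsic load = 5 + 18 = 23.

23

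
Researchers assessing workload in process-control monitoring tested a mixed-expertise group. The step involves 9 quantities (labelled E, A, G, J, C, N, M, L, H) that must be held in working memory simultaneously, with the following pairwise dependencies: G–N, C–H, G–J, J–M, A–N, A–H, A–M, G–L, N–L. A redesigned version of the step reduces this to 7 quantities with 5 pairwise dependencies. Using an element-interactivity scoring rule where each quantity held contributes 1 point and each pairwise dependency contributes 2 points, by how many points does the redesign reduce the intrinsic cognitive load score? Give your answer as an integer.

Original: 9 × 1 + 9 × 2 = 9 + 18 = 27.
Redesigned: 7 × 1 + 5 × 2 = 7 + 10 = 17.
Reduction = 27 − 17 = 10.

10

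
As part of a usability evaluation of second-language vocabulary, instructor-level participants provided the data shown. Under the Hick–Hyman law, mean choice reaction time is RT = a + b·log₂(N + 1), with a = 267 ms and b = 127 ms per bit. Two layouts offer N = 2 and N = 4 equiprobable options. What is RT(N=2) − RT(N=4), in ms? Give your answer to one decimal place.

RT(2) = 267 + 127·log₂(3) = 267 + 127·1.5850 = 468.2950 ms.
RT(4) = 267 + 127·log₂(5) = 267 + 127·2.3219 = 561.8813 ms.
Difference = 468.2950 − 561.8813 = -93.5863 ≈ -93.6 ms.

-93.6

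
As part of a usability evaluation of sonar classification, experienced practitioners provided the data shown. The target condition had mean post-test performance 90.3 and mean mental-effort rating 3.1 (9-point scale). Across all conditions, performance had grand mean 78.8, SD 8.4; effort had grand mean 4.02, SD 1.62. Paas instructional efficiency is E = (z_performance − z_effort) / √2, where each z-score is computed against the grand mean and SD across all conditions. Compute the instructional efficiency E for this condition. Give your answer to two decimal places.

z_performance = (90.3 − 78.8) / 8.4 = 11.5000 / 8.4 = 1.3690.
z_effort = (3.1 − 4.02) / 1.62 = -0.9200 / 1.62 = -0.5679.
z_P − z_E = 1.3690 − (-0.5679) = 1.9369.
E = 1.9369 / √2 = 1.9369 / 1.41421 = 1.3696 ≈ 1.37.

1.37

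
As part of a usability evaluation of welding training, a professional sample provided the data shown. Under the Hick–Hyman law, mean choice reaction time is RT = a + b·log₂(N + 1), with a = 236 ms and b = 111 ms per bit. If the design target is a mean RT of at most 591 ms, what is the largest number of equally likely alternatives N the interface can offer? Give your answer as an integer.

Set 236 + 111·log₂(N + 1) ≤ 591.
log₂(N + 1) ≤ (591 − 236) / 111 = 3.1982.
N + 1 ≤ 2^3.1982 = 9.1781.
N ≤ 8.1781, so the largest integer N is 8.

8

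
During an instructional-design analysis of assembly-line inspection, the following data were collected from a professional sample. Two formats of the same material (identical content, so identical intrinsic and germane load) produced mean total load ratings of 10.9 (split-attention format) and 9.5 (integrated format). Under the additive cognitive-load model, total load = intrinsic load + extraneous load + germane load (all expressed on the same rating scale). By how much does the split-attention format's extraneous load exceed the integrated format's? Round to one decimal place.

Intrinsic and germane load are equal across formats, so the difference in total load equals the difference in extraneous load.
Extraneous-load difference = 10.9 − 9.5 = 1.4.

1.4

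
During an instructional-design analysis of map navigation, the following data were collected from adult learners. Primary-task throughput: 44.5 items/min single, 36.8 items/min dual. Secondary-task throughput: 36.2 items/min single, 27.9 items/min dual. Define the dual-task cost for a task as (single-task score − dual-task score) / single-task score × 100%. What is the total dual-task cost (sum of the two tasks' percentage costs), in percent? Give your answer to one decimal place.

40.2

Primary cost = (44.5 − 36.8) / 44.5 × 100% = 17.3034%.
Secondary cost = (36.2 − 27.9) / 36.2 × 100% = 22.9282%.
Total = 17.3034% + 22.9282% = 40.2316% ≈ 40.2%.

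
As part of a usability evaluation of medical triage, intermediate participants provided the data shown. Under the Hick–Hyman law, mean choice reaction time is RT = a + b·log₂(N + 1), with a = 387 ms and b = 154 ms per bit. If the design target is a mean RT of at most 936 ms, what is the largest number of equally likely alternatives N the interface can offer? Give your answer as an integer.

10

Set 387 + 154·log₂(N + 1) ≤ 936.
log₂(N + 1) ≤ (936 − 387) / 154 = 3.5649.
N + 1 ≤ 2^3.5649 = 11.8343.
N ≤ 10.8343, so the largest integer N is 10.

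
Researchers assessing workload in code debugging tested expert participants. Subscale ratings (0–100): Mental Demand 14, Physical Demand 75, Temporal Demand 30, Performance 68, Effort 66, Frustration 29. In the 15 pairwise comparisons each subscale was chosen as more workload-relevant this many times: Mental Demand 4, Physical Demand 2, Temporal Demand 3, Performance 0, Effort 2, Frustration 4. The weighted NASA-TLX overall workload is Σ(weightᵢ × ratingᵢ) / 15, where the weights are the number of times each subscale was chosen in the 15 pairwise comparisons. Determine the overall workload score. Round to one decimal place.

36.3

The tallies are the weights (they sum to 15).
Weighted sum = 4·14 + 2·75 + 3·30 + 0·68 + 2·66 + 4·29
            = 56 + 150 + 90 + 0 + 132 + 116 = 544.
Overall workload = 544 / 15 = 36.2667 ≈ 36.3.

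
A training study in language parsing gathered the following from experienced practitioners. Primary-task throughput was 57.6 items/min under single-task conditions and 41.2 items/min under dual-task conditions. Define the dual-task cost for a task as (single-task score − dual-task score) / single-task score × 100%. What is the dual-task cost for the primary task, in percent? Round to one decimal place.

28.5

Cost = (57.6 − 41.2) / 57.6 × 100%
     = 16.4000 / 57.6 × 100% = 28.4722%.
≈ 28.5%.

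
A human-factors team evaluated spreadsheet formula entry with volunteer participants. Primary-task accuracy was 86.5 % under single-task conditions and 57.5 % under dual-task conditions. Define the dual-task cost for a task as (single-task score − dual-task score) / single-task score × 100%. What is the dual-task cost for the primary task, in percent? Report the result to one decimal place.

33.5

Cost = (86.5 − 57.5) / 86.5 × 100%
     = 29.0000 / 86.5 × 100% = 33.5260%.
≈ 33.5%.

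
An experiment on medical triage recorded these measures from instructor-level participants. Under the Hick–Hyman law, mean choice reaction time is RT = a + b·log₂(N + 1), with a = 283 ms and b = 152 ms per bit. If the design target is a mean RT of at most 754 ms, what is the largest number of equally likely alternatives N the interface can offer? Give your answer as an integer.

Set 283 + 152·log₂(N + 1) ≤ 754.
log₂(N + 1) ≤ (754 − 283) / 152 = 3.0987.
N + 1 ≤ 2^3.0987 = 8.5665.
N ≤ 7.5665, so the largest integer N is 7.

7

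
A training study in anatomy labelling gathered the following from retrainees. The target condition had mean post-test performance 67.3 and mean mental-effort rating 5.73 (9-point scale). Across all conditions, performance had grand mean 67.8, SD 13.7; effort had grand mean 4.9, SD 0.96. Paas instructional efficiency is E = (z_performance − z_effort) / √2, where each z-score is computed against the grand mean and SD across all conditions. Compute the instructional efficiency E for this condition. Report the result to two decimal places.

z_performance = (67.3 − 67.8) / 13.7 = -0.5000 / 13.7 = -0.0365.
z_effort = (5.73 − 4.9) / 0.96 = 0.8300 / 0.96 = 0.8646.
z_P − z_E = -0.0365 − 0.8646 = -0.9011.
E = -0.9011 / √2 = -0.9011 / 1.41421 = -0.6372 ≈ -0.64.

-0.64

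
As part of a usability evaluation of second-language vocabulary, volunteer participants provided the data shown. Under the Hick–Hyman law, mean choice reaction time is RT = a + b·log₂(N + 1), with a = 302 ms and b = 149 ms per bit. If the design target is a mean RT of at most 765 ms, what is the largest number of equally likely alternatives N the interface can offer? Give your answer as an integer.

7

Set 302 + 149·log₂(N + 1) ≤ 765.
log₂(N + 1) ≤ (765 − 302) / 149 = 3.1074.
N + 1 ≤ 2^3.1074 = 8.6183.
N ≤ 7.6183, so the largest integer N is 7.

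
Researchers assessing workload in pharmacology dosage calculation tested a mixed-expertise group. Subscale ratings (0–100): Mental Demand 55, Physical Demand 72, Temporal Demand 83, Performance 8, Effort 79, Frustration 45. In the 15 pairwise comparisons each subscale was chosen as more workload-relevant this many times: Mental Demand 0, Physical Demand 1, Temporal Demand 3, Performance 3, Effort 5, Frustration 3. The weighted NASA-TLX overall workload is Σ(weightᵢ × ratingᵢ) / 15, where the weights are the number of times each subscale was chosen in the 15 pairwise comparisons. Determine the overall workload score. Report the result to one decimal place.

The tallies are the weights (they sum to 15).
Weighted sum = 0·55 + 1·72 + 3·83 + 3·8 + 5·79 + 3·45
            = 0 + 72 + 249 + 24 + 395 + 135 = 875.
Overall workload = 875 / 15 = 58.3333 ≈ 58.3.

58.3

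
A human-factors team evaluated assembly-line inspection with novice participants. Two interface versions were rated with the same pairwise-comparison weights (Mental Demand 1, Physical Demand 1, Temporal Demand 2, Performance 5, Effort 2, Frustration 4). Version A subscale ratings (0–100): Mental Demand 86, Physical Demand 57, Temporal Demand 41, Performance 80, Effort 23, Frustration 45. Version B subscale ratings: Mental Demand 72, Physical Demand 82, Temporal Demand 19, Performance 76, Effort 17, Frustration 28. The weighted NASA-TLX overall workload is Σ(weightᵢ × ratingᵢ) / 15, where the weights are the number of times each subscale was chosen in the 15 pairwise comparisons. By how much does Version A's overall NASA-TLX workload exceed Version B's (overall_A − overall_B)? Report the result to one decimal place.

Version A weighted sum = 1·86 + 1·57 + 2·41 + 5·80 + 2·23 + 4·45 = 86 + 57 + 82 + 400 + 46 + 180 = 851; overall_A = 851/15 = 56.7333.
Version B weighted sum = 1·72 + 1·82 + 2·19 + 5·76 + 2·17 + 4·28 = 72 + 82 + 38 + 380 + 34 + 112 = 718; overall_B = 718/15 = 47.8667.
Difference = 56.7333 − 47.8667 = 8.8666 ≈ 8.9.

8.9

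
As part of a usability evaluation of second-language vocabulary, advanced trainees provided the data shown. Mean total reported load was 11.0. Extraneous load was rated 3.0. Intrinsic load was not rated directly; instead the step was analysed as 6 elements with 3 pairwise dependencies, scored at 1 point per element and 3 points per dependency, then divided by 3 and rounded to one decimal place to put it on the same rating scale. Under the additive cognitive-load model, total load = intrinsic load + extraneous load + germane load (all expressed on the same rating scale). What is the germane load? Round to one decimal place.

Intrinsic (element-interactivity): (6 × 1 + 3 × 3) / 3 = 15 / 3 = 5.0000 → 5.0.
germane load = total − intrinsic − extraneous
             = 11.0 − 5.0 − 3.0 = 3.0.

3.0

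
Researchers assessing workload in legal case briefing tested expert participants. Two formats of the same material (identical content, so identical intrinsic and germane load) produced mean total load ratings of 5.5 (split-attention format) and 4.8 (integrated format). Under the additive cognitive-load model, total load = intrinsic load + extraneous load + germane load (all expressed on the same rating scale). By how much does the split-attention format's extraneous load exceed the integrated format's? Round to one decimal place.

Intrinsic and germane load are equal across formats, so the difference in total load equals the difference in extraneous load.
Extraneous-load difference = 5.5 − 4.8 = 0.7.

0.7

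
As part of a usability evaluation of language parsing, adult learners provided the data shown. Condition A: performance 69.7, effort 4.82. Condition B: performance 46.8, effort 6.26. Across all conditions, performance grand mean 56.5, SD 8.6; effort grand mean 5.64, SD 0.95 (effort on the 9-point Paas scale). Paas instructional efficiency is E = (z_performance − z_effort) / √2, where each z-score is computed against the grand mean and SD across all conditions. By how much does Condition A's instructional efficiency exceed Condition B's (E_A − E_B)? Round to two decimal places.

Condition A: z_P = (69.7 − 56.5)/8.6 = 1.5349; z_E = (4.82 − 5.64)/0.95 = -0.8632; E_A = (1.5349 − (-0.8632))/√2 = 1.6957.
Condition B: z_P = (46.8 − 56.5)/8.6 = -1.1279; z_E = (6.26 − 5.64)/0.95 = 0.6526; E_B = (-1.1279 − 0.6526)/√2 = -1.2590.
E_A − E_B = 1.6957 − (-1.2590) = 2.9547 ≈ 2.95.

2.95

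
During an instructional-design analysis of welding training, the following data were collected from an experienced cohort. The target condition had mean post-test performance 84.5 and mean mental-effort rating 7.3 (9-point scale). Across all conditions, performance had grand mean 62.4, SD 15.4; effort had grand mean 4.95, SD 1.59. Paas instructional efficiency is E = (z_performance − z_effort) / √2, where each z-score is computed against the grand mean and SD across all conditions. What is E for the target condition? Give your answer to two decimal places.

z_performance = (84.5 − 62.4) / 15.4 = 22.1000 / 15.4 = 1.4351.
z_effort = (7.3 − 4.95) / 1.59 = 2.3500 / 1.59 = 1.4780.
z_P − z_E = 1.4351 − 1.4780 = -0.0429.
E = -0.0429 / √2 = -0.0429 / 1.41421 = -0.0303 ≈ -0.03.

-0.03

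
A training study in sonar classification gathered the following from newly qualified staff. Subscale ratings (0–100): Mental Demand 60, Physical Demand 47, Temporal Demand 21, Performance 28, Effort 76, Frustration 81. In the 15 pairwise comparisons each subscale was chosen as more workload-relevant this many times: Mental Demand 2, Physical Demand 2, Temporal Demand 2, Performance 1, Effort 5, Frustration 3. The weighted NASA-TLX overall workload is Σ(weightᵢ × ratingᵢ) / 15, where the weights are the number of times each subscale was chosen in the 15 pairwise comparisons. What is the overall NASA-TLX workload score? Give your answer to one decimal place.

60.5

The tallies are the weights (they sum to 15).
Weighted sum = 2·60 + 2·47 + 2·21 + 1·28 + 5·76 + 3·81
            = 120 + 94 + 42 + 28 + 380 + 243 = 907.
Overall workload = 907 / 15 = 60.4667 ≈ 60.5.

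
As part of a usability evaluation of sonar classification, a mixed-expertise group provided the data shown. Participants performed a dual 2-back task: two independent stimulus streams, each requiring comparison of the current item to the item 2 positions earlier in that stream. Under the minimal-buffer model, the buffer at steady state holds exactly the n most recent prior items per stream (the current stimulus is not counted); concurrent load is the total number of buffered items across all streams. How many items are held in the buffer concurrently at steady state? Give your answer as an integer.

4

Each stream's buffer holds its 2 most recent prior items.
Two independent streams: 2 × 2 = 4 buffered items at steady state.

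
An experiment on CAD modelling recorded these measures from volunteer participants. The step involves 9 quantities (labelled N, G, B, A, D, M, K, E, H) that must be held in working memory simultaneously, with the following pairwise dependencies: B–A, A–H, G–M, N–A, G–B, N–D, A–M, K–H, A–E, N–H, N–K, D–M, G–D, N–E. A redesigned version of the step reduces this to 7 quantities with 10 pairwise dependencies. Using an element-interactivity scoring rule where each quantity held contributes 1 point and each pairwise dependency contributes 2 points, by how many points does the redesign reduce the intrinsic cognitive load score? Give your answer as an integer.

10

Original: 9 × 1 + 14 × 2 = 9 + 28 = 37.
Redesigned: 7 × 1 + 10 × 2 = 7 + 20 = 27.
Reduction = 37 − 27 = 10.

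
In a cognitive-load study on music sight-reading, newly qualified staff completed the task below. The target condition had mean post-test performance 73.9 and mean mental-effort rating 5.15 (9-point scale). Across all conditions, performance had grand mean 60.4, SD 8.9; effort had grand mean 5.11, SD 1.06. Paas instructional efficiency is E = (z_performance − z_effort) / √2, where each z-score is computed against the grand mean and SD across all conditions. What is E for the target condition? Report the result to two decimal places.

z_performance = (73.9 − 60.4) / 8.9 = 13.5000 / 8.9 = 1.5169.
z_effort = (5.15 − 5.11) / 1.06 = 0.0400 / 1.06 = 0.0377.
z_P − z_E = 1.5169 − 0.0377 = 1.4792.
E = 1.4792 / √2 = 1.4792 / 1.41421 = 1.0460 ≈ 1.05.

1.05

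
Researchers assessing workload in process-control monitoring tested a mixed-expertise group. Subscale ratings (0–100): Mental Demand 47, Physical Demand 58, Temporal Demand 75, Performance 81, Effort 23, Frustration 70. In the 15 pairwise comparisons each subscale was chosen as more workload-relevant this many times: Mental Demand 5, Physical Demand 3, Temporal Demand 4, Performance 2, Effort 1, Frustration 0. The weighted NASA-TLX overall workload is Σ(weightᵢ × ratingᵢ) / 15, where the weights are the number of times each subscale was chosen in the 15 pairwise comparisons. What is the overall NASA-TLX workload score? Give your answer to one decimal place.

The tallies are the weights (they sum to 15).
Weighted sum = 5·47 + 3·58 + 4·75 + 2·81 + 1·23 + 0·70
            = 235 + 174 + 300 + 162 + 23 + 0 = 894.
Overall workload = 894 / 15 = 59.6000 ≈ 59.6.

59.6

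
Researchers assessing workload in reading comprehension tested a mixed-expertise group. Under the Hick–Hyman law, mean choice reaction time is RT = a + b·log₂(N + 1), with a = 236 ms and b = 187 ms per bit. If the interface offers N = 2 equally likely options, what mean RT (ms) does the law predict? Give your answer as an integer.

log₂(2 + 1) = log₂(3) = 1.5850.
RT = 236 + 187 × 1.5850 = 236 + 296.3950 = 532.3950 ms.
≈ 532 ms.

532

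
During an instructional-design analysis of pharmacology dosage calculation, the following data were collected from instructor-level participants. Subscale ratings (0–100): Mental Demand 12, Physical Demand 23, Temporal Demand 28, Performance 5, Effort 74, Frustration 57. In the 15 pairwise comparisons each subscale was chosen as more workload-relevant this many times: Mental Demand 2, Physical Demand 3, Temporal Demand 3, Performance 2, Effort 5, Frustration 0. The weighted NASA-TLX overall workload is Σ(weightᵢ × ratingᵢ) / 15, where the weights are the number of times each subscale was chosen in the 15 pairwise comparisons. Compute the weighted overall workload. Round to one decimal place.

The tallies are the weights (they sum to 15).
Weighted sum = 2·12 + 3·23 + 3·28 + 2·5 + 5·74 + 0·57
            = 24 + 69 + 84 + 10 + 370 + 0 = 557.
Overall workload = 557 / 15 = 37.1333 ≈ 37.1.

37.1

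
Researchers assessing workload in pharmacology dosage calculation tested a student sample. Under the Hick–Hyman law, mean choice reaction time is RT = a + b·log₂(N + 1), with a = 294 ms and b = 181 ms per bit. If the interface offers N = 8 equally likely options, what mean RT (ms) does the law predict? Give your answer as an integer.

log₂(8 + 1) = log₂(9) = 3.1699.
RT = 294 + 181 × 3.1699 = 294 + 573.7519 = 867.7519 ms.
≈ 868 ms.

868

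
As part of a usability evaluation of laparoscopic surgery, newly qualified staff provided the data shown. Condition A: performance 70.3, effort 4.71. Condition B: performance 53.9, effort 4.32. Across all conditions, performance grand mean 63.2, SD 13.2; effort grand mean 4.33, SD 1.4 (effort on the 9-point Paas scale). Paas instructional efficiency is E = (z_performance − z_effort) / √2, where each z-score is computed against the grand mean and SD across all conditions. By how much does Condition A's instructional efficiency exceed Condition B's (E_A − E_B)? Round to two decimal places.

0.68

Condition A: z_P = (70.3 − 63.2)/13.2 = 0.5379; z_E = (4.71 − 4.33)/1.4 = 0.2714; E_A = (0.5379 − 0.2714)/√2 = 0.1884.
Condition B: z_P = (53.9 − 63.2)/13.2 = -0.7045; z_E = (4.32 − 4.33)/1.4 = -0.0071; E_B = (-0.7045 − (-0.0071))/√2 = -0.4931.
E_A − E_B = 0.1884 − (-0.4931) = 0.6815 ≈ 0.68.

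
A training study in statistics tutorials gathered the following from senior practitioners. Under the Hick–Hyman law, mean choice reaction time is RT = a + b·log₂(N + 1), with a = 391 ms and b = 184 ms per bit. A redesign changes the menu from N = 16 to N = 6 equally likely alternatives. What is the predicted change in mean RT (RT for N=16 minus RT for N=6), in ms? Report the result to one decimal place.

RT(16) = 391 + 184·log₂(17) = 391 + 184·4.0875 = 1143.1000 ms.
RT(6) = 391 + 184·log₂(7) = 391 + 184·2.8074 = 907.5616 ms.
Difference = 1143.1000 − 907.5616 = 235.5384 ≈ 235.5 ms.

235.5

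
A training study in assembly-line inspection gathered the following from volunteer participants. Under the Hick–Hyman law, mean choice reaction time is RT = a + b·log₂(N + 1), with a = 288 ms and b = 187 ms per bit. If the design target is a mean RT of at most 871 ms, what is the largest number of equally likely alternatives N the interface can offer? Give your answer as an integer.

7

Set 288 + 187·log₂(N + 1) ≤ 871.
log₂(N + 1) ≤ (871 − 288) / 187 = 3.1176.
N + 1 ≤ 2^3.1176 = 8.6794.
N ≤ 7.6794, so the largest integer N is 7.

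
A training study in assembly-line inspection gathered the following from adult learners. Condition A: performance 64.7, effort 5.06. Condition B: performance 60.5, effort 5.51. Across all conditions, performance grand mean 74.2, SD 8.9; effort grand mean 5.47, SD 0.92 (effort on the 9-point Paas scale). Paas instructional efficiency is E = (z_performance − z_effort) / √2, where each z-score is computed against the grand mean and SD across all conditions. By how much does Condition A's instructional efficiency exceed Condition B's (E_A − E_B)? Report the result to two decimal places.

0.68

Condition A: z_P = (64.7 − 74.2)/8.9 = -1.0674; z_E = (5.06 − 5.47)/0.92 = -0.4457; E_A = (-1.0674 − (-0.4457))/√2 = -0.4396.
Condition B: z_P = (60.5 − 74.2)/8.9 = -1.5393; z_E = (5.51 − 5.47)/0.92 = 0.0435; E_B = (-1.5393 − 0.0435)/√2 = -1.1192.
E_A − E_B = -0.4396 − (-1.1192) = 0.6796 ≈ 0.68.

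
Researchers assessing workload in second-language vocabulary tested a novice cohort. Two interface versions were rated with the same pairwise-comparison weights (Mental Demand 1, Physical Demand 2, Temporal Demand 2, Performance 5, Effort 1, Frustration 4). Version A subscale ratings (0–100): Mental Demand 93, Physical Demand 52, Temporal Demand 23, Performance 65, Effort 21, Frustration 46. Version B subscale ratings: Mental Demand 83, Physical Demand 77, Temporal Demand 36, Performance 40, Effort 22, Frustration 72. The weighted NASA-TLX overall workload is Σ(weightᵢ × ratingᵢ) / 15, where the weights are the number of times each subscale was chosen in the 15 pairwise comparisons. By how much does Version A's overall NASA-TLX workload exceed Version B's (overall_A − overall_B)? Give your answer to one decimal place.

-3.1

Version A weighted sum = 1·93 + 2·52 + 2·23 + 5·65 + 1·21 + 4·46 = 93 + 104 + 46 + 325 + 21 + 184 = 773; overall_A = 773/15 = 51.5333.
Version B weighted sum = 1·83 + 2·77 + 2·36 + 5·40 + 1·22 + 4·72 = 83 + 154 + 72 + 200 + 22 + 288 = 819; overall_B = 819/15 = 54.6000.
Difference = 51.5333 − 54.6000 = -3.0667 ≈ -3.1.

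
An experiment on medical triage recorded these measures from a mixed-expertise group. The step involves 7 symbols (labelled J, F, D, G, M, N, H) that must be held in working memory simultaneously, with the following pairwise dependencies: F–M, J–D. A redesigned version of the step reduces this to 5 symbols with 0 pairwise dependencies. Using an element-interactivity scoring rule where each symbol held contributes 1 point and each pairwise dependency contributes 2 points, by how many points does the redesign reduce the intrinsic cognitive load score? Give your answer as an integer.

Original: 7 × 1 + 2 × 2 = 7 + 4 = 11.
Redesigned: 5 × 1 + 0 × 2 = 5 + 0 = 5.
Reduction = 11 − 5 = 6.

6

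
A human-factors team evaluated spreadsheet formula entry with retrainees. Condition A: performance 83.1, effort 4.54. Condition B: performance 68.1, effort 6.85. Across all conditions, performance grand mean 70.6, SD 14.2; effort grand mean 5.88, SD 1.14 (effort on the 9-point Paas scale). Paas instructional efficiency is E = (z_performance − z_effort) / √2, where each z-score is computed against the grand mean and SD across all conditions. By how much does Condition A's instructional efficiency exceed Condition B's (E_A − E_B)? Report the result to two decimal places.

2.18

Condition A: z_P = (83.1 − 70.6)/14.2 = 0.8803; z_E = (4.54 − 5.88)/1.14 = -1.1754; E_A = (0.8803 − (-1.1754))/√2 = 1.4536.
Condition B: z_P = (68.1 − 70.6)/14.2 = -0.1761; z_E = (6.85 − 5.88)/1.14 = 0.8509; E_B = (-0.1761 − 0.8509)/√2 = -0.7262.
E_A − E_B = 1.4536 − (-0.7262) = 2.1798 ≈ 2.18.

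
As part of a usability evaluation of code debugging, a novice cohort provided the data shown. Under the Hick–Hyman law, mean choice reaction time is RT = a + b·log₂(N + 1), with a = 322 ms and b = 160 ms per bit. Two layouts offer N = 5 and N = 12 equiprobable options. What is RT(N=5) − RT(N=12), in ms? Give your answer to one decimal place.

-178.5

RT(5) = 322 + 160·log₂(6) = 322 + 160·2.5850 = 735.6000 ms.
RT(12) = 322 + 160·log₂(13) = 322 + 160·3.7004 = 914.0640 ms.
Difference = 735.6000 − 914.0640 = -178.4640 ≈ -178.5 ms.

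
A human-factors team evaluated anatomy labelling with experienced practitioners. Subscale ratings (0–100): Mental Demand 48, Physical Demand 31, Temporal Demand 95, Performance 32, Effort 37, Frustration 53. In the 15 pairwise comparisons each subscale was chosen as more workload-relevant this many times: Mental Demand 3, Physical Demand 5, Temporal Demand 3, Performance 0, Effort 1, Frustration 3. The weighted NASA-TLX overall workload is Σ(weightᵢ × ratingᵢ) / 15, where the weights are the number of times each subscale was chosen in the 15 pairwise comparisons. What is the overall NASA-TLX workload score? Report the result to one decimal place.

The tallies are the weights (they sum to 15).
Weighted sum = 3·48 + 5·31 + 3·95 + 0·32 + 1·37 + 3·53
            = 144 + 155 + 285 + 0 + 37 + 159 = 780.
Overall workload = 780 / 15 = 52.0000 ≈ 52.0.

52.0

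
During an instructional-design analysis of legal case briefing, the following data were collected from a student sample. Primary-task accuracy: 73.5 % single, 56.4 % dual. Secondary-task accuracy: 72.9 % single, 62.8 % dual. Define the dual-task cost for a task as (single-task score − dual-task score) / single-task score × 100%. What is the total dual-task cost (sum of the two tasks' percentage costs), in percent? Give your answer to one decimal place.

37.1

Primary cost = (73.5 − 56.4) / 73.5 × 100% = 23.2653%.
Secondary cost = (72.9 − 62.8) / 72.9 × 100% = 13.8546%.
Total = 23.2653% + 13.8546% = 37.1199% ≈ 37.1%.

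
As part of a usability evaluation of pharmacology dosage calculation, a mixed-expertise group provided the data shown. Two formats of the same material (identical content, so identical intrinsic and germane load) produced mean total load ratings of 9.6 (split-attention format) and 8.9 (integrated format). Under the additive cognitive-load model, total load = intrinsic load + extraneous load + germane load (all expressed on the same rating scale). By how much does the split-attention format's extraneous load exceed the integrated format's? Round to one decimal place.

Intrinsic and germane load are equal across formats, so the difference in total load equals the difference in extraneous load.
Extraneous-load difference = 9.6 − 8.9 = 0.7.

0.7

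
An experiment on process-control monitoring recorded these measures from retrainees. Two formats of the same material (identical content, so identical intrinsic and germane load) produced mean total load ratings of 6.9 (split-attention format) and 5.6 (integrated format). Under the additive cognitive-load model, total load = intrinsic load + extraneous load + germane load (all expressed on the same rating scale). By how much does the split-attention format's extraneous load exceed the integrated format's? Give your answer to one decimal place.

1.3

Intrinsic and germane load are equal across formats, so the difference in total load equals the difference in extraneous load.
Extraneous-load difference = 6.9 − 5.6 = 1.3.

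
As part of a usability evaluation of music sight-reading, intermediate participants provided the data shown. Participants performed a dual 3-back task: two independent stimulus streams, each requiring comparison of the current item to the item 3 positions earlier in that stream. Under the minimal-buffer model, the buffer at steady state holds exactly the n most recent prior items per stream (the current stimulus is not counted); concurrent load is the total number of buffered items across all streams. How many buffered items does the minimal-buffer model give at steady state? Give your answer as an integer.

6

Each stream's buffer holds its 3 most recent prior items.
Two independent streams: 2 × 3 = 6 buffered items at steady state.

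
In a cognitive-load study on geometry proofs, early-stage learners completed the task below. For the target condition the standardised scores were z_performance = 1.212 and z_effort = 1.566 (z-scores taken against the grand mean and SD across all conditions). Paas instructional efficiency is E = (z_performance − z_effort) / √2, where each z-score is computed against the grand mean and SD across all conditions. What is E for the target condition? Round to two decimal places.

-0.25

z_P − z_E = 1.212 − 1.566 = -0.3540.
E = -0.3540 / √2 = -0.3540 / 1.41421 = -0.2503 ≈ -0.25.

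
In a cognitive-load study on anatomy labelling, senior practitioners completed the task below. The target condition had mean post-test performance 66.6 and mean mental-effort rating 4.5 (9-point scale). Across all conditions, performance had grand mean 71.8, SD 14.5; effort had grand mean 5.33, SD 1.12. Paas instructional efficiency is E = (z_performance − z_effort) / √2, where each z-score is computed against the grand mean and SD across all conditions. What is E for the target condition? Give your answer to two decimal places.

z_performance = (66.6 − 71.8) / 14.5 = -5.2000 / 14.5 = -0.3586.
z_effort = (4.5 − 5.33) / 1.12 = -0.8300 / 1.12 = -0.7411.
z_P − z_E = -0.3586 − (-0.7411) = 0.3825.
E = 0.3825 / √2 = 0.3825 / 1.41421 = 0.2705 ≈ 0.27.

0.27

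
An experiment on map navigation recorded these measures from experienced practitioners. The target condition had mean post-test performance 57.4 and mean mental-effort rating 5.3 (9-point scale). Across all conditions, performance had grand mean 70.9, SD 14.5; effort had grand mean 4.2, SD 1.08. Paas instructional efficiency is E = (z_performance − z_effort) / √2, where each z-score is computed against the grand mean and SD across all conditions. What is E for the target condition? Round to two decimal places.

z_performance = (57.4 − 70.9) / 14.5 = -13.5000 / 14.5 = -0.9310.
z_effort = (5.3 − 4.2) / 1.08 = 1.1000 / 1.08 = 1.0185.
z_P − z_E = -0.9310 − 1.0185 = -1.9495.
E = -1.9495 / √2 = -1.9495 / 1.41421 = -1.3785 ≈ -1.38.

-1.38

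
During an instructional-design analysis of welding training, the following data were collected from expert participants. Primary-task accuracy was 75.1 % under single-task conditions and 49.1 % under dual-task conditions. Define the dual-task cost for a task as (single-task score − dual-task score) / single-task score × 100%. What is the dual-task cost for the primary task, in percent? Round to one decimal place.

34.6

Cost = (75.1 − 49.1) / 75.1 × 100%
     = 26.0000 / 75.1 × 100% = 34.6205%.
≈ 34.6%.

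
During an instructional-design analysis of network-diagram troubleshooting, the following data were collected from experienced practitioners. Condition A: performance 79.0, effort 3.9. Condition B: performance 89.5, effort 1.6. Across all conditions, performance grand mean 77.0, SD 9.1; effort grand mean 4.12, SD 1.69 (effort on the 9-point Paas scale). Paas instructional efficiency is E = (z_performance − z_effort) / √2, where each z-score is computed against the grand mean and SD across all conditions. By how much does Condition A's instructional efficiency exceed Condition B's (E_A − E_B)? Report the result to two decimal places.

Condition A: z_P = (79.0 − 77.0)/9.1 = 0.2198; z_E = (3.9 − 4.12)/1.69 = -0.1302; E_A = (0.2198 − (-0.1302))/√2 = 0.2475.
Condition B: z_P = (89.5 − 77.0)/9.1 = 1.3736; z_E = (1.6 − 4.12)/1.69 = -1.4911; E_B = (1.3736 − (-1.4911))/√2 = 2.0256.
E_A − E_B = 0.2475 − 2.0256 = -1.7781 ≈ -1.78.

-1.78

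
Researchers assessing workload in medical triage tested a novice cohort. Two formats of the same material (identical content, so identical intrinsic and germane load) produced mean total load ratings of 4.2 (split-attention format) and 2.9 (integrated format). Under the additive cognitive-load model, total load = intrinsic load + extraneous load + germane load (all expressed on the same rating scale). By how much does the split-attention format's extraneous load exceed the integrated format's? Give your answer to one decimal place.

Intrinsic and germane load are equal across formats, so the difference in total load equals the difference in extraneous load.
Extraneous-load difference = 4.2 − 2.9 = 1.3.

1.3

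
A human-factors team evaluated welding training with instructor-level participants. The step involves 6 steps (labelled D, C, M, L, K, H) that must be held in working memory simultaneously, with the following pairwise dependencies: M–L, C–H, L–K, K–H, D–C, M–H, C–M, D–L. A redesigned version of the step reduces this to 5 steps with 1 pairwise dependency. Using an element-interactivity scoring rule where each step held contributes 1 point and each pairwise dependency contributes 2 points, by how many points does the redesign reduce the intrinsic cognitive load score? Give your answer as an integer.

15

Original: 6 × 1 + 8 × 2 = 6 + 16 = 22.
Redesigned: 5 × 1 + 1 × 2 = 5 + 2 = 7.
Reduction = 22 − 7 = 15.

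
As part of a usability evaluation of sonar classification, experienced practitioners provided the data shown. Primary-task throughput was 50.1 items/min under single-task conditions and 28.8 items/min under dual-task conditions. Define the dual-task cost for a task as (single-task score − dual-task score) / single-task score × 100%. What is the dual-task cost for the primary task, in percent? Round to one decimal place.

42.5

Cost = (50.1 − 28.8) / 50.1 × 100%
     = 21.3000 / 50.1 × 100% = 42.5150%.
≈ 42.5%.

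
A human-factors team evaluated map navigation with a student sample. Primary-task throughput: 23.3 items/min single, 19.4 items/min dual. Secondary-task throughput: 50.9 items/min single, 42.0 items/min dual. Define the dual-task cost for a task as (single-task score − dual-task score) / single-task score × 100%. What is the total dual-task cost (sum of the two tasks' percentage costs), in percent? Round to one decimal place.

34.2

Primary cost = (23.3 − 19.4) / 23.3 × 100% = 16.7382%.
Secondary cost = (50.9 − 42.0) / 50.9 × 100% = 17.4853%.
Total = 16.7382% + 17.4853% = 34.2235% ≈ 34.2%.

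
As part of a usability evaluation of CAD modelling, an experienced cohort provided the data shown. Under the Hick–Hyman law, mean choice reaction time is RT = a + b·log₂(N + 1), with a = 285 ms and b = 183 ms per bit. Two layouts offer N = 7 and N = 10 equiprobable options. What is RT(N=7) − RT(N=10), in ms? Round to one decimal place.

RT(7) = 285 + 183·log₂(8) = 285 + 183·3.0000 = 834.0000 ms.
RT(10) = 285 + 183·log₂(11) = 285 + 183·3.4594 = 918.0702 ms.
Difference = 834.0000 − 918.0702 = -84.0702 ≈ -84.1 ms.

-84.1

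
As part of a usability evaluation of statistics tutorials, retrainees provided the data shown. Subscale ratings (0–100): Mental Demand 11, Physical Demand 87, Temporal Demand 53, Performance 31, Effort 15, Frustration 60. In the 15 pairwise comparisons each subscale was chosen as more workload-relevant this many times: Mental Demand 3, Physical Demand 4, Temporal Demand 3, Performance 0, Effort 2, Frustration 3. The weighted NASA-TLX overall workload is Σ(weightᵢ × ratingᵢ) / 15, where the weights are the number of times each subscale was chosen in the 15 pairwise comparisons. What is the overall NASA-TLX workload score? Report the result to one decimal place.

The tallies are the weights (they sum to 15).
Weighted sum = 3·11 + 4·87 + 3·53 + 0·31 + 2·15 + 3·60
            = 33 + 348 + 159 + 0 + 30 + 180 = 750.
Overall workload = 750 / 15 = 50.0000 ≈ 50.0.

50.0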